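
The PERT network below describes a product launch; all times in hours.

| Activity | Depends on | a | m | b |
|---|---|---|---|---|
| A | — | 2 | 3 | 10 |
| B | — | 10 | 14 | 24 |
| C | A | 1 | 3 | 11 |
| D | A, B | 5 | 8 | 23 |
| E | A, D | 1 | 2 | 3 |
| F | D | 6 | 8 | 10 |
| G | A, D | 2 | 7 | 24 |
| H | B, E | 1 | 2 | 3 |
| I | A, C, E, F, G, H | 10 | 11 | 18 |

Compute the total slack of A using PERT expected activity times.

11 hours

te_A = (2 + 4·3 + 10)/6 = 24/6 = 4
te_B = (10 + 4·14 + 24)/6 = 90/6 = 15
te_C = (1 + 4·3 + 11)/6 = 24/6 = 4
te_D = (5 + 4·8 + 23)/6 = 60/6 = 10
te_E = (1 + 4·2 + 3)/6 = 12/6 = 2
te_F = (6 + 4·8 + 10)/6 = 48/6 = 8
te_G = (2 + 4·7 + 24)/6 = 54/6 = 9
te_H = (1 + 4·2 + 3)/6 = 12/6 = 2
te_I = (10 + 4·11 + 18)/6 = 72/6 = 12

Forward pass:
ES_A = 0; EF_A = 4
ES_B = 0; EF_B = 15
ES_C = 4; EF_C = 4+4 = 8
ES_D = max(EF_A=4, EF_B=15) = 15; EF_D = 15+10 = 25
ES_E = max(EF_A=4, EF_D=25) = 25; EF_E = 25+2 = 27
ES_F = 25; EF_F = 25+8 = 33
ES_G = max(EF_A=4, EF_D=25) = 25; EF_G = 25+9 = 34
ES_H = max(EF_B=15, EF_E=27) = 27; EF_H = 27+2 = 29
ES_I = max(EF_A=4, EF_C=8, EF_E=27, EF_F=33, EF_G=34, EF_H=29) = 34; EF_I = 34+12 = 46
Expected project duration μ = 46 hours. Critical path: B → D → G → I.

Backward pass:
LF_I = 46; LS_I = 46−12 = 34
LF_H = LS_I = 34; LS_H = 34−2 = 32
LF_G = LS_I = 34; LS_G = 34−9 = 25
LF_F = LS_I = 34; LS_F = 34−8 = 26
LF_E = min(LS_H=32, LS_I=34) = 32; LS_E = 32−2 = 30
LF_D = min(LS_E=30, LS_F=26, LS_G=25) = 25; LS_D = 25−10 = 15
LF_C = LS_I = 34; LS_C = 34−4 = 30
LF_B = min(LS_D=15, LS_H=32) = 15; LS_B = 15−15 = 0
LF_A = min(LS_C=30, LS_D=15, LS_E=30, LS_G=25, LS_I=34) = 15; LS_A = 15−4 = 11
Slack_A = LS_A − ES_A = 11 − 0 = 11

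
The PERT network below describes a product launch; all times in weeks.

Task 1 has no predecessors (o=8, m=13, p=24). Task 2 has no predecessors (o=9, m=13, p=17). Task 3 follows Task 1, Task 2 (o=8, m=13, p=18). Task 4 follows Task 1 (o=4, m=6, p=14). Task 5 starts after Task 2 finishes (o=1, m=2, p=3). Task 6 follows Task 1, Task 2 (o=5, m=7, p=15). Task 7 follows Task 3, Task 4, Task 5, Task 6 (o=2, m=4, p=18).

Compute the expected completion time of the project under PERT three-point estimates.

33 weeks

te_Task 1 = (8 + 4·13 + 24)/6 = 84/6 = 14
te_Task 2 = (9 + 4·13 + 17)/6 = 78/6 = 13
te_Task 3 = (8 + 4·13 + 18)/6 = 78/6 = 13
te_Task 4 = (4 + 4·6 + 14)/6 = 42/6 = 7
te_Task 5 = (1 + 4·2 + 3)/6 = 12/6 = 2
te_Task 6 = (5 + 4·7 + 15)/6 = 48/6 = 8
te_Task 7 = (2 + 4·4 + 18)/6 = 36/6 = 6

Forward pass:
ES_Task 1 = 0; EF_Task 1 = 14
ES_Task 2 = 0; EF_Task 2 = 13
ES_Task 3 = max(EF_Task 1=14, EF_Task 2=13) = 14; EF_Task 3 = 14+13 = 27
ES_Task 4 = 14; EF_Task 4 = 14+7 = 21
ES_Task 5 = 13; EF_Task 5 = 13+2 = 15
ES_Task 6 = max(EF_Task 1=14, EF_Task 2=13) = 14; EF_Task 6 = 14+8 = 22
ES_Task 7 = max(EF_Task 3=27, EF_Task 4=21, EF_Task 5=15, EF_Task 6=22) = 27; EF_Task 7 = 27+6 = 33
Expected project duration μ = 33 weeks. Critical path: Task 1 → Task 3 → Task 7.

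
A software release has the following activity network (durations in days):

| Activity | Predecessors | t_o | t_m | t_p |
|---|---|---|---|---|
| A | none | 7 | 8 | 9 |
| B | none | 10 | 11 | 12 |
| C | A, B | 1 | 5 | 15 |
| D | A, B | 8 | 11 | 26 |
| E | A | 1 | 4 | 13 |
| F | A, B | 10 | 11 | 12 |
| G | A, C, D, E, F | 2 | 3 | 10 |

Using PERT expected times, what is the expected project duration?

28 days

te_A = (7 + 4·8 + 9)/6 = 48/6 = 8
te_B = (10 + 4·11 + 12)/6 = 66/6 = 11
te_C = (1 + 4·5 + 15)/6 = 36/6 = 6
te_D = (8 + 4·11 + 26)/6 = 78/6 = 13
te_E = (1 + 4·4 + 13)/6 = 30/6 = 5
te_F = (10 + 4·11 + 12)/6 = 66/6 = 11
te_G = (2 + 4·3 + 10)/6 = 24/6 = 4

Forward pass:
ES_A = 0; EF_A = 8
ES_B = 0; EF_B = 11
ES_C = max(EF_A=8, EF_B=11) = 11; EF_C = 11+6 = 17
ES_D = max(EF_A=8, EF_B=11) = 11; EF_D = 11+13 = 24
ES_E = 8; EF_E = 8+5 = 13
ES_F = max(EF_A=8, EF_B=11) = 11; EF_F = 11+11 = 22
ES_G = max(EF_A=8, EF_C=17, EF_D=24, EF_E=13, EF_F=22) = 24; EF_G = 24+4 = 28
Expected project duration μ = 28 days. Critical path: B → D → G.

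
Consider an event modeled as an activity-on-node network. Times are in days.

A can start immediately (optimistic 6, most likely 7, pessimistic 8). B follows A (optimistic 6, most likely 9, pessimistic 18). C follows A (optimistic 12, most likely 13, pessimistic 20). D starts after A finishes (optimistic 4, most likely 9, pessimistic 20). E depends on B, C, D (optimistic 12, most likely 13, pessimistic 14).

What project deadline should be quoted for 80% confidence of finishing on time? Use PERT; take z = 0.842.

35.2 days

te_A = (6 + 4·7 + 8)/6 = 42/6 = 7; σ²_A = ((8−6)/6)² = 0.111
te_B = (6 + 4·9 + 18)/6 = 60/6 = 10; σ²_B = ((18−6)/6)² = 4.000
te_C = (12 + 4·13 + 20)/6 = 84/6 = 14; σ²_C = ((20−12)/6)² = 1.778
te_D = (4 + 4·9 + 20)/6 = 60/6 = 10; σ²_D = ((20−4)/6)² = 7.111
te_E = (12 + 4·13 + 14)/6 = 78/6 = 13; σ²_E = ((14−12)/6)² = 0.111

Forward pass:
ES_A = 0; EF_A = 7
ES_B = 7; EF_B = 7+10 = 17
ES_C = 7; EF_C = 7+14 = 21
ES_D = 7; EF_D = 7+10 = 17
ES_E = max(EF_B=17, EF_C=21, EF_D=17) = 21; EF_E = 21+13 = 34
Expected project duration μ = 34 days. Critical path: A → C → E.

Variance along critical path = 0.111 + 1.778 + 0.111 = 2.000; σ = 1.414 days.
D = μ + z·σ = 34 + 0.842·1.414 = 35.2 days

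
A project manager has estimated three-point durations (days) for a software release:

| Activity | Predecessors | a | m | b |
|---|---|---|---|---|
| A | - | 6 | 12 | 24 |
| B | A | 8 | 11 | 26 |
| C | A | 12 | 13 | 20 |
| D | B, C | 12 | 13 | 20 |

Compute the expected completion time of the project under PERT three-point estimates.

te_A = (6 + 4·12 + 24)/6 = 78/6 = 13
te_B = (8 + 4·11 + 26)/6 = 78/6 = 13
te_C = (12 + 4·13 + 20)/6 = 84/6 = 14
te_D = (12 + 4·13 + 20)/6 = 84/6 = 14

Forward pass:
ES_A = 0; EF_A = 13
ES_B = 13; EF_B = 13+13 = 26
ES_C = 13; EF_C = 13+14 = 27
ES_D = max(EF_B=26, EF_C=27) = 27; EF_D = 27+14 = 41
Expected project duration μ = 41 days. Critical path: A → C → D.

41 days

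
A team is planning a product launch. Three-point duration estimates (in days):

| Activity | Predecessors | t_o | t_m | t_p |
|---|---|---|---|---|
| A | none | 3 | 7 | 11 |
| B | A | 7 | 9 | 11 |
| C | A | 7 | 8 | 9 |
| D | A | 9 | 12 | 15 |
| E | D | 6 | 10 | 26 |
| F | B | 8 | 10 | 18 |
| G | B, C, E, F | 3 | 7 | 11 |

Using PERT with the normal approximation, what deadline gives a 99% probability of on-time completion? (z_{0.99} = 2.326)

47.2 days

te_A = (3 + 4·7 + 11)/6 = 42/6 = 7; σ²_A = ((11−3)/6)² = 1.778
te_B = (7 + 4·9 + 11)/6 = 54/6 = 9; σ²_B = ((11−7)/6)² = 0.444
te_C = (7 + 4·8 + 9)/6 = 48/6 = 8; σ²_C = ((9−7)/6)² = 0.111
te_D = (9 + 4·12 + 15)/6 = 72/6 = 12; σ²_D = ((15−9)/6)² = 1.000
te_E = (6 + 4·10 + 26)/6 = 72/6 = 12; σ²_E = ((26−6)/6)² = 11.111
te_F = (8 + 4·10 + 18)/6 = 66/6 = 11; σ²_F = ((18−8)/6)² = 2.778
te_G = (3 + 4·7 + 11)/6 = 42/6 = 7; σ²_G = ((11−3)/6)² = 1.778

Forward pass:
ES_A = 0; EF_A = 7
ES_B = 7; EF_B = 7+9 = 16
ES_C = 7; EF_C = 7+8 = 15
ES_D = 7; EF_D = 7+12 = 19
ES_E = 19; EF_E = 19+12 = 31
ES_F = 16; EF_F = 16+11 = 27
ES_G = max(EF_B=16, EF_C=15, EF_E=31, EF_F=27) = 31; EF_G = 31+7 = 38
Expected project duration μ = 38 days. Critical path: A → D → E → G.

Variance along critical path = 1.778 + 1.000 + 11.111 + 1.778 = 15.667; σ = 3.958 days.
D = μ + z·σ = 38 + 2.326·3.958 = 47.2 days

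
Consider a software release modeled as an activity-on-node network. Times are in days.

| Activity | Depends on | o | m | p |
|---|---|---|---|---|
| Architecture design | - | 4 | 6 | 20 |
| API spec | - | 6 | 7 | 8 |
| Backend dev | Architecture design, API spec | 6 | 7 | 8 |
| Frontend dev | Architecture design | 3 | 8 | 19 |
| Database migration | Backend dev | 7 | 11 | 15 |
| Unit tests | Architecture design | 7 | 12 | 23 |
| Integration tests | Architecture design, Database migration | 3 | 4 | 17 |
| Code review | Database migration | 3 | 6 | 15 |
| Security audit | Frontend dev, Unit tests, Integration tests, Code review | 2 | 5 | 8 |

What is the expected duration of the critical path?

38 days

te_Architecture design = (4 + 4·6 + 20)/6 = 48/6 = 8
te_API spec = (6 + 4·7 + 8)/6 = 42/6 = 7
te_Backend dev = (6 + 4·7 + 8)/6 = 42/6 = 7
te_Frontend dev = (3 + 4·8 + 19)/6 = 54/6 = 9
te_Database migration = (7 + 4·11 + 15)/6 = 66/6 = 11
te_Unit tests = (7 + 4·12 + 23)/6 = 78/6 = 13
te_Integration tests = (3 + 4·4 + 17)/6 = 36/6 = 6
te_Code review = (3 + 4·6 + 15)/6 = 42/6 = 7
te_Security audit = (2 + 4·5 + 8)/6 = 30/6 = 5

Forward pass:
ES_Architecture design = 0; EF_Architecture design = 8
ES_API spec = 0; EF_API spec = 7
ES_Backend dev = max(EF_Architecture design=8, EF_API spec=7) = 8; EF_Backend dev = 8+7 = 15
ES_Frontend dev = 8; EF_Frontend dev = 8+9 = 17
ES_Database migration = 15; EF_Database migration = 15+11 = 26
ES_Unit tests = 8; EF_Unit tests = 8+13 = 21
ES_Integration tests = max(EF_Architecture design=8, EF_Database migration=26) = 26; EF_Integration tests = 26+6 = 32
ES_Code review = 26; EF_Code review = 26+7 = 33
ES_Security audit = max(EF_Frontend dev=17, EF_Unit tests=21, EF_Integration tests=32, EF_Code review=33) = 33; EF_Security audit = 33+5 = 38
Expected project duration μ = 38 days. Critical path: Architecture design → Backend dev → Database migration → Code review → Security audit.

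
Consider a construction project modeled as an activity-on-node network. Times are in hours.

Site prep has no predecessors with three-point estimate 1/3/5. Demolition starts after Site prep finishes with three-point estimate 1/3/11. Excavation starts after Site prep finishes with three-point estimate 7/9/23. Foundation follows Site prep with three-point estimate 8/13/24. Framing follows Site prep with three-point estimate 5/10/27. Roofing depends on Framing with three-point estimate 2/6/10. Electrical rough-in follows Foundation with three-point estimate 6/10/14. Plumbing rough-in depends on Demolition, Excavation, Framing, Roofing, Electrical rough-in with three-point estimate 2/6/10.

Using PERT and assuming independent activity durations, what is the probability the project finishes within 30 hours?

te_Site prep = (1 + 4·3 + 5)/6 = 18/6 = 3; σ²_Site prep = ((5−1)/6)² = 0.444
te_Demolition = (1 + 4·3 + 11)/6 = 24/6 = 4; σ²_Demolition = ((11−1)/6)² = 2.778
te_Excavation = (7 + 4·9 + 23)/6 = 66/6 = 11; σ²_Excavation = ((23−7)/6)² = 7.111
te_Foundation = (8 + 4·13 + 24)/6 = 84/6 = 14; σ²_Foundation = ((24−8)/6)² = 7.111
te_Framing = (5 + 4·10 + 27)/6 = 72/6 = 12; σ²_Framing = ((27−5)/6)² = 13.444
te_Roofing = (2 + 4·6 + 10)/6 = 36/6 = 6; σ²_Roofing = ((10−2)/6)² = 1.778
te_Electrical rough-in = (6 + 4·10 + 14)/6 = 60/6 = 10; σ²_Electrical rough-in = ((14−6)/6)² = 1.778
te_Plumbing rough-in = (2 + 4·6 + 10)/6 = 36/6 = 6; σ²_Plumbing rough-in = ((10−2)/6)² = 1.778

Forward pass:
ES_Site prep = 0; EF_Site prep = 3
ES_Demolition = 3; EF_Demolition = 3+4 = 7
ES_Excavation = 3; EF_Excavation = 3+11 = 14
ES_Foundation = 3; EF_Foundation = 3+14 = 17
ES_Framing = 3; EF_Framing = 3+12 = 15
ES_Roofing = 15; EF_Roofing = 15+6 = 21
ES_Electrical rough-in = 17; EF_Electrical rough-in = 17+10 = 27
ES_Plumbing rough-in = max(EF_Demolition=7, EF_Excavation=14, EF_Framing=15, EF_Roofing=21, EF_Electrical rough-in=27) = 27; EF_Plumbing rough-in = 27+6 = 33
Expected project duration μ = 33 hours. Critical path: Site prep → Foundation → Electrical rough-in → Plumbing rough-in.

Variance along critical path = 0.444 + 7.111 + 1.778 + 1.778 = 11.111; σ = √11.111 = 3.333 hours.
Z = (30 − 33) / 3.333 = -0.900
P(T ≤ 30) = Φ(-0.900) ≈ 0.184

0.184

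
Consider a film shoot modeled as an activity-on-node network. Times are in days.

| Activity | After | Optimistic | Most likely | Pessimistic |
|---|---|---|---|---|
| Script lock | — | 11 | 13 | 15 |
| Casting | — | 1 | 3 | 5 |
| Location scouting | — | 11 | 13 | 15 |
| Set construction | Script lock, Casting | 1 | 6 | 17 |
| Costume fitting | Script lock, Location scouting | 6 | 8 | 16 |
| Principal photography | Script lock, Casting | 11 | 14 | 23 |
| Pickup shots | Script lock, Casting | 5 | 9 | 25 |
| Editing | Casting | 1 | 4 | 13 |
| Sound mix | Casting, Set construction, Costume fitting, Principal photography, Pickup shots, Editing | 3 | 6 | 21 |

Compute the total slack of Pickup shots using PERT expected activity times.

4 days

te_Script lock = (11 + 4·13 + 15)/6 = 78/6 = 13
te_Casting = (1 + 4·3 + 5)/6 = 18/6 = 3
te_Location scouting = (11 + 4·13 + 15)/6 = 78/6 = 13
te_Set construction = (1 + 4·6 + 17)/6 = 42/6 = 7
te_Costume fitting = (6 + 4·8 + 16)/6 = 54/6 = 9
te_Principal photography = (11 + 4·14 + 23)/6 = 90/6 = 15
te_Pickup shots = (5 + 4·9 + 25)/6 = 66/6 = 11
te_Editing = (1 + 4·4 + 13)/6 = 30/6 = 5
te_Sound mix = (3 + 4·6 + 21)/6 = 48/6 = 8

Forward pass:
ES_Script lock = 0; EF_Script lock = 13
ES_Casting = 0; EF_Casting = 3
ES_Location scouting = 0; EF_Location scouting = 13
ES_Set construction = max(EF_Script lock=13, EF_Casting=3) = 13; EF_Set construction = 13+7 = 20
ES_Costume fitting = max(EF_Script lock=13, EF_Location scouting=13) = 13; EF_Costume fitting = 13+9 = 22
ES_Principal photography = max(EF_Script lock=13, EF_Casting=3) = 13; EF_Principal photography = 13+15 = 28
ES_Pickup shots = max(EF_Script lock=13, EF_Casting=3) = 13; EF_Pickup shots = 13+11 = 24
ES_Editing = 3; EF_Editing = 3+5 = 8
ES_Sound mix = max(EF_Casting=3, EF_Set construction=20, EF_Costume fitting=22, EF_Principal photography=28, EF_Pickup shots=24, EF_Editing=8) = 28; EF_Sound mix = 28+8 = 36
Expected project duration μ = 36 days. Critical path: Script lock → Principal photography → Sound mix.

Backward pass:
LF_Sound mix = 36; LS_Sound mix = 36−8 = 28
LF_Editing = LS_Sound mix = 28; LS_Editing = 28−5 = 23
LF_Pickup shots = LS_Sound mix = 28; LS_Pickup shots = 28−11 = 17
LF_Principal photography = LS_Sound mix = 28; LS_Principal photography = 28−15 = 13
LF_Costume fitting = LS_Sound mix = 28; LS_Costume fitting = 28−9 = 19
LF_Set construction = LS_Sound mix = 28; LS_Set construction = 28−7 = 21
LF_Location scouting = LS_Costume fitting = 19; LS_Location scouting = 19−13 = 6
LF_Casting = min(LS_Set construction=21, LS_Principal photography=13, LS_Pickup shots=17, LS_Editing=23, LS_Sound mix=28) = 13; LS_Casting = 13−3 = 10
LF_Script lock = min(LS_Set construction=21, LS_Costume fitting=19, LS_Principal photography=13, LS_Pickup shots=17) = 13; LS_Script lock = 13−13 = 0
Slack_Pickup shots = LS_Pickup shots − ES_Pickup shots = 17 − 13 = 4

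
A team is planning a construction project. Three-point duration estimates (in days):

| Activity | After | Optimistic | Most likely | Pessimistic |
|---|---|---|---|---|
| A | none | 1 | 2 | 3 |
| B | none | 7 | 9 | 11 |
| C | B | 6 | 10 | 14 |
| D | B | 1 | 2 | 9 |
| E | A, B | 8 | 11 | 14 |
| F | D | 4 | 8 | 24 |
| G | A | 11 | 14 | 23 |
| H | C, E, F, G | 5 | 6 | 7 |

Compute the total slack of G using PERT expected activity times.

5 days

te_A = (1 + 4·2 + 3)/6 = 12/6 = 2
te_B = (7 + 4·9 + 11)/6 = 54/6 = 9
te_C = (6 + 4·10 + 14)/6 = 60/6 = 10
te_D = (1 + 4·2 + 9)/6 = 18/6 = 3
te_E = (8 + 4·11 + 14)/6 = 66/6 = 11
te_F = (4 + 4·8 + 24)/6 = 60/6 = 10
te_G = (11 + 4·14 + 23)/6 = 90/6 = 15
te_H = (5 + 4·6 + 7)/6 = 36/6 = 6

Forward pass:
ES_A = 0; EF_A = 2
ES_B = 0; EF_B = 9
ES_C = 9; EF_C = 9+10 = 19
ES_D = 9; EF_D = 9+3 = 12
ES_E = max(EF_A=2, EF_B=9) = 9; EF_E = 9+11 = 20
ES_F = 12; EF_F = 12+10 = 22
ES_G = 2; EF_G = 2+15 = 17
ES_H = max(EF_C=19, EF_E=20, EF_F=22, EF_G=17) = 22; EF_H = 22+6 = 28
Expected project duration μ = 28 days. Critical path: B → D → F → H.

Backward pass:
LF_H = 28; LS_H = 28−6 = 22
LF_G = LS_H = 22; LS_G = 22−15 = 7
LF_F = LS_H = 22; LS_F = 22−10 = 12
LF_E = LS_H = 22; LS_E = 22−11 = 11
LF_D = LS_F = 12; LS_D = 12−3 = 9
LF_C = LS_H = 22; LS_C = 22−10 = 12
LF_B = min(LS_C=12, LS_D=9, LS_E=11) = 9; LS_B = 9−9 = 0
LF_A = min(LS_E=11, LS_G=7) = 7; LS_A = 7−2 = 5
Slack_G = LS_G − ES_G = 7 − 2 = 5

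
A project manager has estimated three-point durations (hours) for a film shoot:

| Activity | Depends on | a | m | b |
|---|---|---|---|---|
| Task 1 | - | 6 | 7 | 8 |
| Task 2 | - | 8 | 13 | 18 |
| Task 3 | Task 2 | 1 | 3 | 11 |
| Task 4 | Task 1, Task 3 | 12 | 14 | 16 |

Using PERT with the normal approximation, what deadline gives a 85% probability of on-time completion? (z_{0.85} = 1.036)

te_Task 1 = (6 + 4·7 + 8)/6 = 42/6 = 7; σ²_Task 1 = ((8−6)/6)² = 0.111
te_Task 2 = (8 + 4·13 + 18)/6 = 78/6 = 13; σ²_Task 2 = ((18−8)/6)² = 2.778
te_Task 3 = (1 + 4·3 + 11)/6 = 24/6 = 4; σ²_Task 3 = ((11−1)/6)² = 2.778
te_Task 4 = (12 + 4·14 + 16)/6 = 84/6 = 14; σ²_Task 4 = ((16−12)/6)² = 0.444

Forward pass:
ES_Task 1 = 0; EF_Task 1 = 7
ES_Task 2 = 0; EF_Task 2 = 13
ES_Task 3 = 13; EF_Task 3 = 13+4 = 17
ES_Task 4 = max(EF_Task 1=7, EF_Task 3=17) = 17; EF_Task 4 = 17+14 = 31
Expected project duration μ = 31 hours. Critical path: Task 2 → Task 3 → Task 4.

Variance along critical path = 2.778 + 2.778 + 0.444 = 6.000; σ = 2.449 hours.
D = μ + z·σ = 31 + 1.036·2.449 = 33.5 hours

33.5 hours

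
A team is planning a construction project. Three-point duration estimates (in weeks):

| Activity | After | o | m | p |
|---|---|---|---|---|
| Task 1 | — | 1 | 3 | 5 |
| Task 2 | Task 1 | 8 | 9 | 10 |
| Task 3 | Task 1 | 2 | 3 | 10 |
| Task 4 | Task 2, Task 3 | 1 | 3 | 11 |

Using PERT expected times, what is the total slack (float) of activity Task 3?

te_Task 1 = (1 + 4·3 + 5)/6 = 18/6 = 3
te_Task 2 = (8 + 4·9 + 10)/6 = 54/6 = 9
te_Task 3 = (2 + 4·3 + 10)/6 = 24/6 = 4
te_Task 4 = (1 + 4·3 + 11)/6 = 24/6 = 4

Forward pass:
ES_Task 1 = 0; EF_Task 1 = 3
ES_Task 2 = 3; EF_Task 2 = 3+9 = 12
ES_Task 3 = 3; EF_Task 3 = 3+4 = 7
ES_Task 4 = max(EF_Task 2=12, EF_Task 3=7) = 12; EF_Task 4 = 12+4 = 16
Expected project duration μ = 16 weeks. Critical path: Task 1 → Task 2 → Task 4.

Backward pass:
LF_Task 4 = 16; LS_Task 4 = 16−4 = 12
LF_Task 3 = LS_Task 4 = 12; LS_Task 3 = 12−4 = 8
LF_Task 2 = LS_Task 4 = 12; LS_Task 2 = 12−9 = 3
LF_Task 1 = min(LS_Task 2=3, LS_Task 3=8) = 3; LS_Task 1 = 3−3 = 0
Slack_Task 3 = LS_Task 3 − ES_Task 3 = 8 − 3 = 5

5 weeks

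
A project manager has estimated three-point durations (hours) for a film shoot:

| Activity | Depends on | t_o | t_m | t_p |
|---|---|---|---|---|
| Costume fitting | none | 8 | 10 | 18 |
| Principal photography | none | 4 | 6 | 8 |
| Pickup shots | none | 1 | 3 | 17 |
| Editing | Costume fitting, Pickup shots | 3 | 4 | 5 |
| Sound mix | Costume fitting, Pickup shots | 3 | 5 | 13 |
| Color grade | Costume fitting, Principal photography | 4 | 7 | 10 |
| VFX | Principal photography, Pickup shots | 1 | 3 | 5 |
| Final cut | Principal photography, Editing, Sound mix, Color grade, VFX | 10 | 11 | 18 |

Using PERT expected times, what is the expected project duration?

30 hours

te_Costume fitting = (8 + 4·10 + 18)/6 = 66/6 = 11
te_Principal photography = (4 + 4·6 + 8)/6 = 36/6 = 6
te_Pickup shots = (1 + 4·3 + 17)/6 = 30/6 = 5
te_Editing = (3 + 4·4 + 5)/6 = 24/6 = 4
te_Sound mix = (3 + 4·5 + 13)/6 = 36/6 = 6
te_Color grade = (4 + 4·7 + 10)/6 = 42/6 = 7
te_VFX = (1 + 4·3 + 5)/6 = 18/6 = 3
te_Final cut = (10 + 4·11 + 18)/6 = 72/6 = 12

Forward pass:
ES_Costume fitting = 0; EF_Costume fitting = 11
ES_Principal photography = 0; EF_Principal photography = 6
ES_Pickup shots = 0; EF_Pickup shots = 5
ES_Editing = max(EF_Costume fitting=11, EF_Pickup shots=5) = 11; EF_Editing = 11+4 = 15
ES_Sound mix = max(EF_Costume fitting=11, EF_Pickup shots=5) = 11; EF_Sound mix = 11+6 = 17
ES_Color grade = max(EF_Costume fitting=11, EF_Principal photography=6) = 11; EF_Color grade = 11+7 = 18
ES_VFX = max(EF_Principal photography=6, EF_Pickup shots=5) = 6; EF_VFX = 6+3 = 9
ES_Final cut = max(EF_Principal photography=6, EF_Editing=15, EF_Sound mix=17, EF_Color grade=18, EF_VFX=9) = 18; EF_Final cut = 18+12 = 30
Expected project duration μ = 30 hours. Critical path: Costume fitting → Color grade → Final cut.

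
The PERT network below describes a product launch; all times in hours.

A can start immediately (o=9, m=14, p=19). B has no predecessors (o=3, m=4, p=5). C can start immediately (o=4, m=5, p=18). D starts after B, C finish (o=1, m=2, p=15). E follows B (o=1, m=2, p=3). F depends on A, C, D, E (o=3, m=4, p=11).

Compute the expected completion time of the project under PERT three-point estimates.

19 hours

te_A = (9 + 4·14 + 19)/6 = 84/6 = 14
te_B = (3 + 4·4 + 5)/6 = 24/6 = 4
te_C = (4 + 4·5 + 18)/6 = 42/6 = 7
te_D = (1 + 4·2 + 15)/6 = 24/6 = 4
te_E = (1 + 4·2 + 3)/6 = 12/6 = 2
te_F = (3 + 4·4 + 11)/6 = 30/6 = 5

Forward pass:
ES_A = 0; EF_A = 14
ES_B = 0; EF_B = 4
ES_C = 0; EF_C = 7
ES_D = max(EF_B=4, EF_C=7) = 7; EF_D = 7+4 = 11
ES_E = 4; EF_E = 4+2 = 6
ES_F = max(EF_A=14, EF_C=7, EF_D=11, EF_E=6) = 14; EF_F = 14+5 = 19
Expected project duration μ = 19 hours. Critical path: A → F.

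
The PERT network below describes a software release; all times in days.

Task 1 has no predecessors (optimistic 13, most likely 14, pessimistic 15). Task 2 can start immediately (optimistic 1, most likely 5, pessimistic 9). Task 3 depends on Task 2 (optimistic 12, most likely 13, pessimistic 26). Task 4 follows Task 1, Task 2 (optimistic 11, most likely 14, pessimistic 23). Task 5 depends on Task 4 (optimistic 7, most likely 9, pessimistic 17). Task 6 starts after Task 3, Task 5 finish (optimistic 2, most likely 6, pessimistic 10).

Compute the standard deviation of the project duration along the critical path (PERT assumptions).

te_Task 1 = (13 + 4·14 + 15)/6 = 84/6 = 14; σ²_Task 1 = ((15−13)/6)² = 0.111
te_Task 2 = (1 + 4·5 + 9)/6 = 30/6 = 5; σ²_Task 2 = ((9−1)/6)² = 1.778
te_Task 3 = (12 + 4·13 + 26)/6 = 90/6 = 15; σ²_Task 3 = ((26−12)/6)² = 5.444
te_Task 4 = (11 + 4·14 + 23)/6 = 90/6 = 15; σ²_Task 4 = ((23−11)/6)² = 4.000
te_Task 5 = (7 + 4·9 + 17)/6 = 60/6 = 10; σ²_Task 5 = ((17−7)/6)² = 2.778
te_Task 6 = (2 + 4·6 + 10)/6 = 36/6 = 6; σ²_Task 6 = ((10−2)/6)² = 1.778

Forward pass:
ES_Task 1 = 0; EF_Task 1 = 14
ES_Task 2 = 0; EF_Task 2 = 5
ES_Task 3 = 5; EF_Task 3 = 5+15 = 20
ES_Task 4 = max(EF_Task 1=14, EF_Task 2=5) = 14; EF_Task 4 = 14+15 = 29
ES_Task 5 = 29; EF_Task 5 = 29+10 = 39
ES_Task 6 = max(EF_Task 3=20, EF_Task 5=39) = 39; EF_Task 6 = 39+6 = 45
Expected project duration μ = 45 days. Critical path: Task 1 → Task 4 → Task 5 → Task 6.

Variance along critical path = 0.111 + 4.000 + 2.778 + 1.778 = 8.667
σ = √8.667 = 2.944 days

2.94 days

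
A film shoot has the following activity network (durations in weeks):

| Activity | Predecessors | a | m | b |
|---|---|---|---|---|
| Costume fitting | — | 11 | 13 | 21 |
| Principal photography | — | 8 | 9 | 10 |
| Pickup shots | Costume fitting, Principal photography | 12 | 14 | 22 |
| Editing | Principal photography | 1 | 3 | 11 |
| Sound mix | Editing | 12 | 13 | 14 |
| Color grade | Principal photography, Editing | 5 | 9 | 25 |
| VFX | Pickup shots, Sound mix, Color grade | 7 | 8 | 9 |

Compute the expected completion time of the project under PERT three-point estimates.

37 weeks

te_Costume fitting = (11 + 4·13 + 21)/6 = 84/6 = 14
te_Principal photography = (8 + 4·9 + 10)/6 = 54/6 = 9
te_Pickup shots = (12 + 4·14 + 22)/6 = 90/6 = 15
te_Editing = (1 + 4·3 + 11)/6 = 24/6 = 4
te_Sound mix = (12 + 4·13 + 14)/6 = 78/6 = 13
te_Color grade = (5 + 4·9 + 25)/6 = 66/6 = 11
te_VFX = (7 + 4·8 + 9)/6 = 48/6 = 8

Forward pass:
ES_Costume fitting = 0; EF_Costume fitting = 14
ES_Principal photography = 0; EF_Principal photography = 9
ES_Pickup shots = max(EF_Costume fitting=14, EF_Principal photography=9) = 14; EF_Pickup shots = 14+15 = 29
ES_Editing = 9; EF_Editing = 9+4 = 13
ES_Sound mix = 13; EF_Sound mix = 13+13 = 26
ES_Color grade = max(EF_Principal photography=9, EF_Editing=13) = 13; EF_Color grade = 13+11 = 24
ES_VFX = max(EF_Pickup shots=29, EF_Sound mix=26, EF_Color grade=24) = 29; EF_VFX = 29+8 = 37
Expected project duration μ = 37 weeks. Critical path: Costume fitting → Pickup shots → VFX.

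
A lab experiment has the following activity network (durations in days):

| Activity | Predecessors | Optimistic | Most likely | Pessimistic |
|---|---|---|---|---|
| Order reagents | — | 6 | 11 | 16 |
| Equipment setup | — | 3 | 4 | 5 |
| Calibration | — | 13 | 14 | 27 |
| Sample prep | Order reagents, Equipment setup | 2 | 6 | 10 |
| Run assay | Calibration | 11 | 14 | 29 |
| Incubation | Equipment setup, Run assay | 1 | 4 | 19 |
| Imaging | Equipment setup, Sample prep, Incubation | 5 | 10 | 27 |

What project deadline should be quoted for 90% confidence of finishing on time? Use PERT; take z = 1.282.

te_Order reagents = (6 + 4·11 + 16)/6 = 66/6 = 11; σ²_Order reagents = ((16−6)/6)² = 2.778
te_Equipment setup = (3 + 4·4 + 5)/6 = 24/6 = 4; σ²_Equipment setup = ((5−3)/6)² = 0.111
te_Calibration = (13 + 4·14 + 27)/6 = 96/6 = 16; σ²_Calibration = ((27−13)/6)² = 5.444
te_Sample prep = (2 + 4·6 + 10)/6 = 36/6 = 6; σ²_Sample prep = ((10−2)/6)² = 1.778
te_Run assay = (11 + 4·14 + 29)/6 = 96/6 = 16; σ²_Run assay = ((29−11)/6)² = 9.000
te_Incubation = (1 + 4·4 + 19)/6 = 36/6 = 6; σ²_Incubation = ((19−1)/6)² = 9.000
te_Imaging = (5 + 4·10 + 27)/6 = 72/6 = 12; σ²_Imaging = ((27−5)/6)² = 13.444

Forward pass:
ES_Order reagents = 0; EF_Order reagents = 11
ES_Equipment setup = 0; EF_Equipment setup = 4
ES_Calibration = 0; EF_Calibration = 16
ES_Sample prep = max(EF_Order reagents=11, EF_Equipment setup=4) = 11; EF_Sample prep = 11+6 = 17
ES_Run assay = 16; EF_Run assay = 16+16 = 32
ES_Incubation = max(EF_Equipment setup=4, EF_Run assay=32) = 32; EF_Incubation = 32+6 = 38
ES_Imaging = max(EF_Equipment setup=4, EF_Sample prep=17, EF_Incubation=38) = 38; EF_Imaging = 38+12 = 50
Expected project duration μ = 50 days. Critical path: Calibration → Run assay → Incubation → Imaging.

Variance along critical path = 5.444 + 9.000 + 9.000 + 13.444 = 36.889; σ = 6.074 days.
D = μ + z·σ = 50 + 1.282·6.074 = 57.8 days

57.8 days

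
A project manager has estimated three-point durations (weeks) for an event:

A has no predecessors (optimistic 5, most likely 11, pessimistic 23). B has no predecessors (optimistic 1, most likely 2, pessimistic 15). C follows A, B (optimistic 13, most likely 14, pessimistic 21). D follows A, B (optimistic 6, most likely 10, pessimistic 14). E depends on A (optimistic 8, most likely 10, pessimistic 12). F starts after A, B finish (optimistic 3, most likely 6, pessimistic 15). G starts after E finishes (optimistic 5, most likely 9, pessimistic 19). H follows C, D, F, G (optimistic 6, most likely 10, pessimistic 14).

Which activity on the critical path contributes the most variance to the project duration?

te_A = (5 + 4·11 + 23)/6 = 72/6 = 12; σ²_A = ((23−5)/6)² = 9.000
te_B = (1 + 4·2 + 15)/6 = 24/6 = 4; σ²_B = ((15−1)/6)² = 5.444
te_C = (13 + 4·14 + 21)/6 = 90/6 = 15; σ²_C = ((21−13)/6)² = 1.778
te_D = (6 + 4·10 + 14)/6 = 60/6 = 10; σ²_D = ((14−6)/6)² = 1.778
te_E = (8 + 4·10 + 12)/6 = 60/6 = 10; σ²_E = ((12−8)/6)² = 0.444
te_F = (3 + 4·6 + 15)/6 = 42/6 = 7; σ²_F = ((15−3)/6)² = 4.000
te_G = (5 + 4·9 + 19)/6 = 60/6 = 10; σ²_G = ((19−5)/6)² = 5.444
te_H = (6 + 4·10 + 14)/6 = 60/6 = 10; σ²_H = ((14−6)/6)² = 1.778

Forward pass:
ES_A = 0; EF_A = 12
ES_B = 0; EF_B = 4
ES_C = max(EF_A=12, EF_B=4) = 12; EF_C = 12+15 = 27
ES_D = max(EF_A=12, EF_B=4) = 12; EF_D = 12+10 = 22
ES_E = 12; EF_E = 12+10 = 22
ES_F = max(EF_A=12, EF_B=4) = 12; EF_F = 12+7 = 19
ES_G = 22; EF_G = 22+10 = 32
ES_H = max(EF_C=27, EF_D=22, EF_F=19, EF_G=32) = 32; EF_H = 32+10 = 42
Expected project duration μ = 42 weeks. Critical path: A → E → G → H.

Variances on critical path: σ²_A=9.000, σ²_E=0.444, σ²_G=5.444, σ²_H=1.778.
Largest is σ²_A = 9.000.

A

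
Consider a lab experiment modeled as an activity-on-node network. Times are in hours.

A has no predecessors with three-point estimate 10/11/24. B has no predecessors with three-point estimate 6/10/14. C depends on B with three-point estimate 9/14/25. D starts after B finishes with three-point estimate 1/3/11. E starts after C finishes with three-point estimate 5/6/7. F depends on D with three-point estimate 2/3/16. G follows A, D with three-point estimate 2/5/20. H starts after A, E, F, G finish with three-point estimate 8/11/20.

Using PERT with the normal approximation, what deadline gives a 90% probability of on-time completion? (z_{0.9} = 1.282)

te_A = (10 + 4·11 + 24)/6 = 78/6 = 13; σ²_A = ((24−10)/6)² = 5.444
te_B = (6 + 4·10 + 14)/6 = 60/6 = 10; σ²_B = ((14−6)/6)² = 1.778
te_C = (9 + 4·14 + 25)/6 = 90/6 = 15; σ²_C = ((25−9)/6)² = 7.111
te_D = (1 + 4·3 + 11)/6 = 24/6 = 4; σ²_D = ((11−1)/6)² = 2.778
te_E = (5 + 4·6 + 7)/6 = 36/6 = 6; σ²_E = ((7−5)/6)² = 0.111
te_F = (2 + 4·3 + 16)/6 = 30/6 = 5; σ²_F = ((16−2)/6)² = 5.444
te_G = (2 + 4·5 + 20)/6 = 42/6 = 7; σ²_G = ((20−2)/6)² = 9.000
te_H = (8 + 4·11 + 20)/6 = 72/6 = 12; σ²_H = ((20−8)/6)² = 4.000

Forward pass:
ES_A = 0; EF_A = 13
ES_B = 0; EF_B = 10
ES_C = 10; EF_C = 10+15 = 25
ES_D = 10; EF_D = 10+4 = 14
ES_E = 25; EF_E = 25+6 = 31
ES_F = 14; EF_F = 14+5 = 19
ES_G = max(EF_A=13, EF_D=14) = 14; EF_G = 14+7 = 21
ES_H = max(EF_A=13, EF_E=31, EF_F=19, EF_G=21) = 31; EF_H = 31+12 = 43
Expected project duration μ = 43 hours. Critical path: B → C → E → H.

Variance along critical path = 1.778 + 7.111 + 0.111 + 4.000 = 13.000; σ = 3.606 hours.
D = μ + z·σ = 43 + 1.282·3.606 = 47.6 hours

47.6 hours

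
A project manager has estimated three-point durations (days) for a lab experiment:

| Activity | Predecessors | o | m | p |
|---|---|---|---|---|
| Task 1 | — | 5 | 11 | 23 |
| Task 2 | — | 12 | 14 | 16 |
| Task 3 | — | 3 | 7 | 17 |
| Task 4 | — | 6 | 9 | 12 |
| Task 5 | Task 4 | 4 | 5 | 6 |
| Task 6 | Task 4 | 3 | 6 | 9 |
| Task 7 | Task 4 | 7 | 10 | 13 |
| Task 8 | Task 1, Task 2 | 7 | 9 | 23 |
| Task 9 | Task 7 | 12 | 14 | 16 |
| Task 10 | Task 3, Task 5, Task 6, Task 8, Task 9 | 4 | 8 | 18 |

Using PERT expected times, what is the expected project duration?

42 days

te_Task 1 = (5 + 4·11 + 23)/6 = 72/6 = 12
te_Task 2 = (12 + 4·14 + 16)/6 = 84/6 = 14
te_Task 3 = (3 + 4·7 + 17)/6 = 48/6 = 8
te_Task 4 = (6 + 4·9 + 12)/6 = 54/6 = 9
te_Task 5 = (4 + 4·5 + 6)/6 = 30/6 = 5
te_Task 6 = (3 + 4·6 + 9)/6 = 36/6 = 6
te_Task 7 = (7 + 4·10 + 13)/6 = 60/6 = 10
te_Task 8 = (7 + 4·9 + 23)/6 = 66/6 = 11
te_Task 9 = (12 + 4·14 + 16)/6 = 84/6 = 14
te_Task 10 = (4 + 4·8 + 18)/6 = 54/6 = 9

Forward pass:
ES_Task 1 = 0; EF_Task 1 = 12
ES_Task 2 = 0; EF_Task 2 = 14
ES_Task 3 = 0; EF_Task 3 = 8
ES_Task 4 = 0; EF_Task 4 = 9
ES_Task 5 = 9; EF_Task 5 = 9+5 = 14
ES_Task 6 = 9; EF_Task 6 = 9+6 = 15
ES_Task 7 = 9; EF_Task 7 = 9+10 = 19
ES_Task 8 = max(EF_Task 1=12, EF_Task 2=14) = 14; EF_Task 8 = 14+11 = 25
ES_Task 9 = 19; EF_Task 9 = 19+14 = 33
ES_Task 10 = max(EF_Task 3=8, EF_Task 5=14, EF_Task 6=15, EF_Task 8=25, EF_Task 9=33) = 33; EF_Task 10 = 33+9 = 42
Expected project duration μ = 42 days. Critical path: Task 4 → Task 7 → Task 9 → Task 10.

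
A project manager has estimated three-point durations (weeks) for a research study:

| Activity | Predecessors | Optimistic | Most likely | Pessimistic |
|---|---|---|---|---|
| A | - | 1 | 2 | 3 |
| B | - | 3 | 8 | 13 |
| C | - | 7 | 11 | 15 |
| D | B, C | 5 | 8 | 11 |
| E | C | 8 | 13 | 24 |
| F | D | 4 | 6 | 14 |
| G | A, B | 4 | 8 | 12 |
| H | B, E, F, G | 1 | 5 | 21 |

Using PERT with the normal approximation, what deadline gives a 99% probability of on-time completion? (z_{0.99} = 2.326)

te_A = (1 + 4·2 + 3)/6 = 12/6 = 2; σ²_A = ((3−1)/6)² = 0.111
te_B = (3 + 4·8 + 13)/6 = 48/6 = 8; σ²_B = ((13−3)/6)² = 2.778
te_C = (7 + 4·11 + 15)/6 = 66/6 = 11; σ²_C = ((15−7)/6)² = 1.778
te_D = (5 + 4·8 + 11)/6 = 48/6 = 8; σ²_D = ((11−5)/6)² = 1.000
te_E = (8 + 4·13 + 24)/6 = 84/6 = 14; σ²_E = ((24−8)/6)² = 7.111
te_F = (4 + 4·6 + 14)/6 = 42/6 = 7; σ²_F = ((14−4)/6)² = 2.778
te_G = (4 + 4·8 + 12)/6 = 48/6 = 8; σ²_G = ((12−4)/6)² = 1.778
te_H = (1 + 4·5 + 21)/6 = 42/6 = 7; σ²_H = ((21−1)/6)² = 11.111

Forward pass:
ES_A = 0; EF_A = 2
ES_B = 0; EF_B = 8
ES_C = 0; EF_C = 11
ES_D = max(EF_B=8, EF_C=11) = 11; EF_D = 11+8 = 19
ES_E = 11; EF_E = 11+14 = 25
ES_F = 19; EF_F = 19+7 = 26
ES_G = max(EF_A=2, EF_B=8) = 8; EF_G = 8+8 = 16
ES_H = max(EF_B=8, EF_E=25, EF_F=26, EF_G=16) = 26; EF_H = 26+7 = 33
Expected project duration μ = 33 weeks. Critical path: C → D → F → H.

Variance along critical path = 1.778 + 1.000 + 2.778 + 11.111 = 16.667; σ = 4.082 weeks.
D = μ + z·σ = 33 + 2.326·4.082 = 42.5 weeks

42.5 weeks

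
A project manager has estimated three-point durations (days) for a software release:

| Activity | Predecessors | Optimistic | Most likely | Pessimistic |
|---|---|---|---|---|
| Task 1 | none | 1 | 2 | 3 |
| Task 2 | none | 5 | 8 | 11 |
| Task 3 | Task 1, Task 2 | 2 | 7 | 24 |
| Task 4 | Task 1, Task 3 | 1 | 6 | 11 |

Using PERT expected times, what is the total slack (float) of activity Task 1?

te_Task 1 = (1 + 4·2 + 3)/6 = 12/6 = 2
te_Task 2 = (5 + 4·8 + 11)/6 = 48/6 = 8
te_Task 3 = (2 + 4·7 + 24)/6 = 54/6 = 9
te_Task 4 = (1 + 4·6 + 11)/6 = 36/6 = 6

Forward pass:
ES_Task 1 = 0; EF_Task 1 = 2
ES_Task 2 = 0; EF_Task 2 = 8
ES_Task 3 = max(EF_Task 1=2, EF_Task 2=8) = 8; EF_Task 3 = 8+9 = 17
ES_Task 4 = max(EF_Task 1=2, EF_Task 3=17) = 17; EF_Task 4 = 17+6 = 23
Expected project duration μ = 23 days. Critical path: Task 2 → Task 3 → Task 4.

Backward pass:
LF_Task 4 = 23; LS_Task 4 = 23−6 = 17
LF_Task 3 = LS_Task 4 = 17; LS_Task 3 = 17−9 = 8
LF_Task 2 = LS_Task 3 = 8; LS_Task 2 = 8−8 = 0
LF_Task 1 = min(LS_Task 3=8, LS_Task 4=17) = 8; LS_Task 1 = 8−2 = 6
Slack_Task 1 = LS_Task 1 − ES_Task 1 = 6 − 0 = 6

6 days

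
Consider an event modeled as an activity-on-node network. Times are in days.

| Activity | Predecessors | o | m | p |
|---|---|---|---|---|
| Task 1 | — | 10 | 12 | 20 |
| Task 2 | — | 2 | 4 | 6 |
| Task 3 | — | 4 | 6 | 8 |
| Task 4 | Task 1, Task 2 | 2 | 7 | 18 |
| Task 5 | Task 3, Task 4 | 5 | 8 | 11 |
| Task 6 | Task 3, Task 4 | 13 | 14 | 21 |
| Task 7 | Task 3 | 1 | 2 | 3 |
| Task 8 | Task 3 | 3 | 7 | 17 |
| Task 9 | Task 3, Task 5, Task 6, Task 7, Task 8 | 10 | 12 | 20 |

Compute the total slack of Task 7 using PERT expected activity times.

te_Task 1 = (10 + 4·12 + 20)/6 = 78/6 = 13
te_Task 2 = (2 + 4·4 + 6)/6 = 24/6 = 4
te_Task 3 = (4 + 4·6 + 8)/6 = 36/6 = 6
te_Task 4 = (2 + 4·7 + 18)/6 = 48/6 = 8
te_Task 5 = (5 + 4·8 + 11)/6 = 48/6 = 8
te_Task 6 = (13 + 4·14 + 21)/6 = 90/6 = 15
te_Task 7 = (1 + 4·2 + 3)/6 = 12/6 = 2
te_Task 8 = (3 + 4·7 + 17)/6 = 48/6 = 8
te_Task 9 = (10 + 4·12 + 20)/6 = 78/6 = 13

Forward pass:
ES_Task 1 = 0; EF_Task 1 = 13
ES_Task 2 = 0; EF_Task 2 = 4
ES_Task 3 = 0; EF_Task 3 = 6
ES_Task 4 = max(EF_Task 1=13, EF_Task 2=4) = 13; EF_Task 4 = 13+8 = 21
ES_Task 5 = max(EF_Task 3=6, EF_Task 4=21) = 21; EF_Task 5 = 21+8 = 29
ES_Task 6 = max(EF_Task 3=6, EF_Task 4=21) = 21; EF_Task 6 = 21+15 = 36
ES_Task 7 = 6; EF_Task 7 = 6+2 = 8
ES_Task 8 = 6; EF_Task 8 = 6+8 = 14
ES_Task 9 = max(EF_Task 3=6, EF_Task 5=29, EF_Task 6=36, EF_Task 7=8, EF_Task 8=14) = 36; EF_Task 9 = 36+13 = 49
Expected project duration μ = 49 days. Critical path: Task 1 → Task 4 → Task 6 → Task 9.

Backward pass:
LF_Task 9 = 49; LS_Task 9 = 49−13 = 36
LF_Task 8 = LS_Task 9 = 36; LS_Task 8 = 36−8 = 28
LF_Task 7 = LS_Task 9 = 36; LS_Task 7 = 36−2 = 34
LF_Task 6 = LS_Task 9 = 36; LS_Task 6 = 36−15 = 21
LF_Task 5 = LS_Task 9 = 36; LS_Task 5 = 36−8 = 28
LF_Task 4 = min(LS_Task 5=28, LS_Task 6=21) = 21; LS_Task 4 = 21−8 = 13
LF_Task 3 = min(LS_Task 5=28, LS_Task 6=21, LS_Task 7=34, LS_Task 8=28, LS_Task 9=36) = 21; LS_Task 3 = 21−6 = 15
LF_Task 2 = LS_Task 4 = 13; LS_Task 2 = 13−4 = 9
LF_Task 1 = LS_Task 4 = 13; LS_Task 1 = 13−13 = 0
Slack_Task 7 = LS_Task 7 − ES_Task 7 = 34 − 6 = 28

28 days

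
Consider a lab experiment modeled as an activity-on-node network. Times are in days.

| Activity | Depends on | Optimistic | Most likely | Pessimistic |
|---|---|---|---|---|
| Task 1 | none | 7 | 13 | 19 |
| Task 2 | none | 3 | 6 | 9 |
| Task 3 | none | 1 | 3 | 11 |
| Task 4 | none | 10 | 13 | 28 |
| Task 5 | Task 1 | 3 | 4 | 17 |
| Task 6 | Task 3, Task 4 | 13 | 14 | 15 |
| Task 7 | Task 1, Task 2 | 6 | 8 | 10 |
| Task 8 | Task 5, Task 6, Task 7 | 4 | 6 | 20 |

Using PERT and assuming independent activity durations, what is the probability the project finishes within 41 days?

te_Task 1 = (7 + 4·13 + 19)/6 = 78/6 = 13; σ²_Task 1 = ((19−7)/6)² = 4.000
te_Task 2 = (3 + 4·6 + 9)/6 = 36/6 = 6; σ²_Task 2 = ((9−3)/6)² = 1.000
te_Task 3 = (1 + 4·3 + 11)/6 = 24/6 = 4; σ²_Task 3 = ((11−1)/6)² = 2.778
te_Task 4 = (10 + 4·13 + 28)/6 = 90/6 = 15; σ²_Task 4 = ((28−10)/6)² = 9.000
te_Task 5 = (3 + 4·4 + 17)/6 = 36/6 = 6; σ²_Task 5 = ((17−3)/6)² = 5.444
te_Task 6 = (13 + 4·14 + 15)/6 = 84/6 = 14; σ²_Task 6 = ((15−13)/6)² = 0.111
te_Task 7 = (6 + 4·8 + 10)/6 = 48/6 = 8; σ²_Task 7 = ((10−6)/6)² = 0.444
te_Task 8 = (4 + 4·6 + 20)/6 = 48/6 = 8; σ²_Task 8 = ((20−4)/6)² = 7.111

Forward pass:
ES_Task 1 = 0; EF_Task 1 = 13
ES_Task 2 = 0; EF_Task 2 = 6
ES_Task 3 = 0; EF_Task 3 = 4
ES_Task 4 = 0; EF_Task 4 = 15
ES_Task 5 = 13; EF_Task 5 = 13+6 = 19
ES_Task 6 = max(EF_Task 3=4, EF_Task 4=15) = 15; EF_Task 6 = 15+14 = 29
ES_Task 7 = max(EF_Task 1=13, EF_Task 2=6) = 13; EF_Task 7 = 13+8 = 21
ES_Task 8 = max(EF_Task 5=19, EF_Task 6=29, EF_Task 7=21) = 29; EF_Task 8 = 29+8 = 37
Expected project duration μ = 37 days. Critical path: Task 4 → Task 6 → Task 8.

Variance along critical path = 9.000 + 0.111 + 7.111 = 16.222; σ = √16.222 = 4.028 days.
Z = (41 − 37) / 4.028 = 0.993
P(T ≤ 41) = Φ(0.993) ≈ 0.840

0.840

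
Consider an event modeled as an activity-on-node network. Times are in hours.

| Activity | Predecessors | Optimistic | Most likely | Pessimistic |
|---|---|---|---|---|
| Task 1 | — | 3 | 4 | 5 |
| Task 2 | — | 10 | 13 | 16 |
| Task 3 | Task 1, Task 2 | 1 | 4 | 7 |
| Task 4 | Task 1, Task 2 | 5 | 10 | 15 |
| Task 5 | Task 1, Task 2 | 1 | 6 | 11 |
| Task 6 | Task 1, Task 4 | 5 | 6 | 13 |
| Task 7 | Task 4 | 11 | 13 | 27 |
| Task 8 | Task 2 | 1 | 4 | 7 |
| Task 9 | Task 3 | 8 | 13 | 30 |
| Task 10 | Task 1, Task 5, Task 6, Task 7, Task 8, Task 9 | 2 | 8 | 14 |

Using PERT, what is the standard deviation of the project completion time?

3.86 hours

te_Task 1 = (3 + 4·4 + 5)/6 = 24/6 = 4; σ²_Task 1 = ((5−3)/6)² = 0.111
te_Task 2 = (10 + 4·13 + 16)/6 = 78/6 = 13; σ²_Task 2 = ((16−10)/6)² = 1.000
te_Task 3 = (1 + 4·4 + 7)/6 = 24/6 = 4; σ²_Task 3 = ((7−1)/6)² = 1.000
te_Task 4 = (5 + 4·10 + 15)/6 = 60/6 = 10; σ²_Task 4 = ((15−5)/6)² = 2.778
te_Task 5 = (1 + 4·6 + 11)/6 = 36/6 = 6; σ²_Task 5 = ((11−1)/6)² = 2.778
te_Task 6 = (5 + 4·6 + 13)/6 = 42/6 = 7; σ²_Task 6 = ((13−5)/6)² = 1.778
te_Task 7 = (11 + 4·13 + 27)/6 = 90/6 = 15; σ²_Task 7 = ((27−11)/6)² = 7.111
te_Task 8 = (1 + 4·4 + 7)/6 = 24/6 = 4; σ²_Task 8 = ((7−1)/6)² = 1.000
te_Task 9 = (8 + 4·13 + 30)/6 = 90/6 = 15; σ²_Task 9 = ((30−8)/6)² = 13.444
te_Task 10 = (2 + 4·8 + 14)/6 = 48/6 = 8; σ²_Task 10 = ((14−2)/6)² = 4.000

Forward pass:
ES_Task 1 = 0; EF_Task 1 = 4
ES_Task 2 = 0; EF_Task 2 = 13
ES_Task 3 = max(EF_Task 1=4, EF_Task 2=13) = 13; EF_Task 3 = 13+4 = 17
ES_Task 4 = max(EF_Task 1=4, EF_Task 2=13) = 13; EF_Task 4 = 13+10 = 23
ES_Task 5 = max(EF_Task 1=4, EF_Task 2=13) = 13; EF_Task 5 = 13+6 = 19
ES_Task 6 = max(EF_Task 1=4, EF_Task 4=23) = 23; EF_Task 6 = 23+7 = 30
ES_Task 7 = 23; EF_Task 7 = 23+15 = 38
ES_Task 8 = 13; EF_Task 8 = 13+4 = 17
ES_Task 9 = 17; EF_Task 9 = 17+15 = 32
ES_Task 10 = max(EF_Task 1=4, EF_Task 5=19, EF_Task 6=30, EF_Task 7=38, EF_Task 8=17, EF_Task 9=32) = 38; EF_Task 10 = 38+8 = 46
Expected project duration μ = 46 hours. Critical path: Task 2 → Task 4 → Task 7 → Task 10.

Variance along critical path = 1.000 + 2.778 + 7.111 + 4.000 = 14.889
σ = √14.889 = 3.859 hours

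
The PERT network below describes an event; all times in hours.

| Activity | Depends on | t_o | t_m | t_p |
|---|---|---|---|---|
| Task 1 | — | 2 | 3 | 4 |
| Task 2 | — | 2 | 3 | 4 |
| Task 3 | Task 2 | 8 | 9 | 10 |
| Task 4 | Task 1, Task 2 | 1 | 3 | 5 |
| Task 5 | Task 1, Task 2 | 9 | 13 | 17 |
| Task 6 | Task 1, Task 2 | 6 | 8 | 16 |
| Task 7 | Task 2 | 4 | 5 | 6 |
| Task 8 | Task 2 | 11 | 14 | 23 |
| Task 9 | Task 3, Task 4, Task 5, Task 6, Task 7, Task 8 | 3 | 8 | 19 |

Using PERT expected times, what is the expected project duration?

te_Task 1 = (2 + 4·3 + 4)/6 = 18/6 = 3
te_Task 2 = (2 + 4·3 + 4)/6 = 18/6 = 3
te_Task 3 = (8 + 4·9 + 10)/6 = 54/6 = 9
te_Task 4 = (1 + 4·3 + 5)/6 = 18/6 = 3
te_Task 5 = (9 + 4·13 + 17)/6 = 78/6 = 13
te_Task 6 = (6 + 4·8 + 16)/6 = 54/6 = 9
te_Task 7 = (4 + 4·5 + 6)/6 = 30/6 = 5
te_Task 8 = (11 + 4·14 + 23)/6 = 90/6 = 15
te_Task 9 = (3 + 4·8 + 19)/6 = 54/6 = 9

Forward pass:
ES_Task 1 = 0; EF_Task 1 = 3
ES_Task 2 = 0; EF_Task 2 = 3
ES_Task 3 = 3; EF_Task 3 = 3+9 = 12
ES_Task 4 = max(EF_Task 1=3, EF_Task 2=3) = 3; EF_Task 4 = 3+3 = 6
ES_Task 5 = max(EF_Task 1=3, EF_Task 2=3) = 3; EF_Task 5 = 3+13 = 16
ES_Task 6 = max(EF_Task 1=3, EF_Task 2=3) = 3; EF_Task 6 = 3+9 = 12
ES_Task 7 = 3; EF_Task 7 = 3+5 = 8
ES_Task 8 = 3; EF_Task 8 = 3+15 = 18
ES_Task 9 = max(EF_Task 3=12, EF_Task 4=6, EF_Task 5=16, EF_Task 6=12, EF_Task 7=8, EF_Task 8=18) = 18; EF_Task 9 = 18+9 = 27
Expected project duration μ = 27 hours. Critical path: Task 2 → Task 8 → Task 9.

27 hours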